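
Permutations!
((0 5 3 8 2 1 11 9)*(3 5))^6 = (0 9 11 1 2 8 3) = [9, 2, 8, 0, 4, 5, 6, 7, 3, 11, 10, 1]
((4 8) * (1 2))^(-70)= [0, 1, 2, 3, 4, 5, 6, 7, 8]= (8)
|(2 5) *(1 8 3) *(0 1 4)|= |(0 1 8 3 4)(2 5)|= 10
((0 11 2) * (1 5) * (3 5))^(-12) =(11) =[0, 1, 2, 3, 4, 5, 6, 7, 8, 9, 10, 11]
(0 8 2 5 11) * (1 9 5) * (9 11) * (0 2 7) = (0 8 7)(1 11 2)(5 9) = [8, 11, 1, 3, 4, 9, 6, 0, 7, 5, 10, 2]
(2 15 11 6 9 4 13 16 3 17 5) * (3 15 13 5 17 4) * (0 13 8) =(17)(0 13 16 15 11 6 9 3 4 5 2 8) =[13, 1, 8, 4, 5, 2, 9, 7, 0, 3, 10, 6, 12, 16, 14, 11, 15, 17]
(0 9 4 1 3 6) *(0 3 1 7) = (0 9 4 7)(3 6) = [9, 1, 2, 6, 7, 5, 3, 0, 8, 4]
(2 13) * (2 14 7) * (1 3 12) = (1 3 12)(2 13 14 7) = [0, 3, 13, 12, 4, 5, 6, 2, 8, 9, 10, 11, 1, 14, 7]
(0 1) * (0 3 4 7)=(0 1 3 4 7)=[1, 3, 2, 4, 7, 5, 6, 0]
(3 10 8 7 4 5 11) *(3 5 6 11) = [0, 1, 2, 10, 6, 3, 11, 4, 7, 9, 8, 5] = (3 10 8 7 4 6 11 5)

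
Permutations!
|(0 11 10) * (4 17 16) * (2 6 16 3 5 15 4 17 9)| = |(0 11 10)(2 6 16 17 3 5 15 4 9)| = 9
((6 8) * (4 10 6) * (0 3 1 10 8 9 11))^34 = (0 11 9 6 10 1 3) = [11, 3, 2, 0, 4, 5, 10, 7, 8, 6, 1, 9]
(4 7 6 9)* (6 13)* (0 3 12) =[3, 1, 2, 12, 7, 5, 9, 13, 8, 4, 10, 11, 0, 6] =(0 3 12)(4 7 13 6 9)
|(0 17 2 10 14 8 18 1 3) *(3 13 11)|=|(0 17 2 10 14 8 18 1 13 11 3)|=11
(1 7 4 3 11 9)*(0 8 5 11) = (0 8 5 11 9 1 7 4 3) = [8, 7, 2, 0, 3, 11, 6, 4, 5, 1, 10, 9]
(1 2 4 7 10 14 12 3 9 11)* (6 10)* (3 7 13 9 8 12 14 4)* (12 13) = (14)(1 2 3 8 13 9 11)(4 12 7 6 10) = [0, 2, 3, 8, 12, 5, 10, 6, 13, 11, 4, 1, 7, 9, 14]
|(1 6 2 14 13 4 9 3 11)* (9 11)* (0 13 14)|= 14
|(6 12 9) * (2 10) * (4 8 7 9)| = |(2 10)(4 8 7 9 6 12)| = 6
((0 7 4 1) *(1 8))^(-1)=[1, 8, 2, 3, 7, 5, 6, 0, 4]=(0 1 8 4 7)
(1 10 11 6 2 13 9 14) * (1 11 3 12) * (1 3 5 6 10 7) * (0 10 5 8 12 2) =(0 10 8 12 3 2 13 9 14 11 5 6)(1 7) =[10, 7, 13, 2, 4, 6, 0, 1, 12, 14, 8, 5, 3, 9, 11]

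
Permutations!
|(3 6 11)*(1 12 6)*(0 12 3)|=4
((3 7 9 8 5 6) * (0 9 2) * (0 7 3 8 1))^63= [0, 1, 7, 3, 4, 5, 6, 2, 8, 9]= (9)(2 7)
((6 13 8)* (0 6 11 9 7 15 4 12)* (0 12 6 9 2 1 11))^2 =(0 7 4 13)(1 2 11)(6 8 9 15) =[7, 2, 11, 3, 13, 5, 8, 4, 9, 15, 10, 1, 12, 0, 14, 6]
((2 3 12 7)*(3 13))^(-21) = (2 7 12 3 13) = [0, 1, 7, 13, 4, 5, 6, 12, 8, 9, 10, 11, 3, 2]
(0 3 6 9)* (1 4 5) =(0 3 6 9)(1 4 5) =[3, 4, 2, 6, 5, 1, 9, 7, 8, 0]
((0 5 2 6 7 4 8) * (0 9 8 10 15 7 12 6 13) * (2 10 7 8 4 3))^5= [9, 1, 15, 10, 0, 4, 12, 5, 2, 13, 7, 11, 6, 8, 14, 3]= (0 9 13 8 2 15 3 10 7 5 4)(6 12)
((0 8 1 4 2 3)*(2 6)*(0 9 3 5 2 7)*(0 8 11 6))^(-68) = (0 6 8 4 11 7 1) = [6, 0, 2, 3, 11, 5, 8, 1, 4, 9, 10, 7]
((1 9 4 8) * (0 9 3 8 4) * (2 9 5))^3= [9, 1, 5, 3, 4, 0, 6, 7, 8, 2]= (0 9 2 5)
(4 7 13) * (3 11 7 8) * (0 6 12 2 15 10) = (0 6 12 2 15 10)(3 11 7 13 4 8) = [6, 1, 15, 11, 8, 5, 12, 13, 3, 9, 0, 7, 2, 4, 14, 10]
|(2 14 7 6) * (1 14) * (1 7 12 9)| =12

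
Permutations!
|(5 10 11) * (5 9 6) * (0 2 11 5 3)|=|(0 2 11 9 6 3)(5 10)|=6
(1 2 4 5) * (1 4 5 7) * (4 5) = (1 2 4 7) = [0, 2, 4, 3, 7, 5, 6, 1]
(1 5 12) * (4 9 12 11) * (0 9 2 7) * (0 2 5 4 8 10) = (0 9 12 1 4 5 11 8 10)(2 7) = [9, 4, 7, 3, 5, 11, 6, 2, 10, 12, 0, 8, 1]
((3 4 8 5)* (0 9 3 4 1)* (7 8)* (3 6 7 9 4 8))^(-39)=(0 6 1 9 3 4 7)(5 8)=[6, 9, 2, 4, 7, 8, 1, 0, 5, 3]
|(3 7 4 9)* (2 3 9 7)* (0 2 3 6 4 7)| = 4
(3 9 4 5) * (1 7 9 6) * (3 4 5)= (1 7 9 5 4 3 6)= [0, 7, 2, 6, 3, 4, 1, 9, 8, 5]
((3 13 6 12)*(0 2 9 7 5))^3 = [7, 1, 5, 12, 4, 9, 13, 2, 8, 0, 10, 11, 6, 3] = (0 7 2 5 9)(3 12 6 13)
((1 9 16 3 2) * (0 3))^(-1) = [16, 2, 3, 0, 4, 5, 6, 7, 8, 1, 10, 11, 12, 13, 14, 15, 9] = (0 16 9 1 2 3)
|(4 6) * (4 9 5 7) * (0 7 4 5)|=|(0 7 5 4 6 9)|=6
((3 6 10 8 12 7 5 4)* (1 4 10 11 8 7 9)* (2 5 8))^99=(1 6 5 8)(2 7 9 3)(4 11 10 12)=[0, 6, 7, 2, 11, 8, 5, 9, 1, 3, 12, 10, 4]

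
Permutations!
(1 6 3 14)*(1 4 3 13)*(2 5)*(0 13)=(0 13 1 6)(2 5)(3 14 4)=[13, 6, 5, 14, 3, 2, 0, 7, 8, 9, 10, 11, 12, 1, 4]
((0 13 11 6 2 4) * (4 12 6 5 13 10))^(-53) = (0 10 4)(2 12 6)(5 13 11) = [10, 1, 12, 3, 0, 13, 2, 7, 8, 9, 4, 5, 6, 11]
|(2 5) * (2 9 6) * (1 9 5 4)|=|(1 9 6 2 4)|=5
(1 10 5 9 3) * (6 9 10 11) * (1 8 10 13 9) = [0, 11, 2, 8, 4, 13, 1, 7, 10, 3, 5, 6, 12, 9] = (1 11 6)(3 8 10 5 13 9)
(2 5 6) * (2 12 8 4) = (2 5 6 12 8 4) = [0, 1, 5, 3, 2, 6, 12, 7, 4, 9, 10, 11, 8]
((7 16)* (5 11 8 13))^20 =[0, 1, 2, 3, 4, 5, 6, 7, 8, 9, 10, 11, 12, 13, 14, 15, 16] =(16)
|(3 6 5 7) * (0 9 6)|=|(0 9 6 5 7 3)|=6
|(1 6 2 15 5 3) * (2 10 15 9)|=|(1 6 10 15 5 3)(2 9)|=6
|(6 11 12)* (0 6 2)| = 5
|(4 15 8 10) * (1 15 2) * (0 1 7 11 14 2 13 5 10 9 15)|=|(0 1)(2 7 11 14)(4 13 5 10)(8 9 15)|=12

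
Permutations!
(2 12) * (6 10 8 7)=(2 12)(6 10 8 7)=[0, 1, 12, 3, 4, 5, 10, 6, 7, 9, 8, 11, 2]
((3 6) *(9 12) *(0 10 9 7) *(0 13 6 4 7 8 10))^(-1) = (3 6 13 7 4)(8 12 9 10) = [0, 1, 2, 6, 3, 5, 13, 4, 12, 10, 8, 11, 9, 7]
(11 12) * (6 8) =(6 8)(11 12) =[0, 1, 2, 3, 4, 5, 8, 7, 6, 9, 10, 12, 11]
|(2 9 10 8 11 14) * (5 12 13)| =|(2 9 10 8 11 14)(5 12 13)| =6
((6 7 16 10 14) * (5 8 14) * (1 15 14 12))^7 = (1 5 7 15 8 16 14 12 10 6) = [0, 5, 2, 3, 4, 7, 1, 15, 16, 9, 6, 11, 10, 13, 12, 8, 14]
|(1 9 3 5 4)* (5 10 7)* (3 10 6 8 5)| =|(1 9 10 7 3 6 8 5 4)| =9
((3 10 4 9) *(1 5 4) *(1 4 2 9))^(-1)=(1 4 10 3 9 2 5)=[0, 4, 5, 9, 10, 1, 6, 7, 8, 2, 3]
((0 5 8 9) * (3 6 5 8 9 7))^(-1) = (0 9 5 6 3 7 8) = [9, 1, 2, 7, 4, 6, 3, 8, 0, 5]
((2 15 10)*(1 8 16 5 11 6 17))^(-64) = [0, 17, 10, 3, 4, 16, 11, 7, 1, 9, 15, 5, 12, 13, 14, 2, 8, 6] = (1 17 6 11 5 16 8)(2 10 15)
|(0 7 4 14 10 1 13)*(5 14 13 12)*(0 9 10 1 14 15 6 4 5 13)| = 6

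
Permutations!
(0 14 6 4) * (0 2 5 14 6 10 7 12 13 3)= (0 6 4 2 5 14 10 7 12 13 3)= [6, 1, 5, 0, 2, 14, 4, 12, 8, 9, 7, 11, 13, 3, 10]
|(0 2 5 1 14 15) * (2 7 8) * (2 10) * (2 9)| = |(0 7 8 10 9 2 5 1 14 15)| = 10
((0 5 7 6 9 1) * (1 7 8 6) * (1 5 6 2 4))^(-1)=(0 1 4 2 8 5 7 9 6)=[1, 4, 8, 3, 2, 7, 0, 9, 5, 6]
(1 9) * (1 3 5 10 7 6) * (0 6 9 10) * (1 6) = (0 1 10 7 9 3 5) = [1, 10, 2, 5, 4, 0, 6, 9, 8, 3, 7]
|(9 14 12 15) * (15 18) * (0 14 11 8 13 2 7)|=11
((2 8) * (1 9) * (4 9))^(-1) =[0, 9, 8, 3, 1, 5, 6, 7, 2, 4] =(1 9 4)(2 8)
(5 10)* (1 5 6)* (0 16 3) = (0 16 3)(1 5 10 6) = [16, 5, 2, 0, 4, 10, 1, 7, 8, 9, 6, 11, 12, 13, 14, 15, 3]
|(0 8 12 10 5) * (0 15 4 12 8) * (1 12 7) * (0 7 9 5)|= |(0 7 1 12 10)(4 9 5 15)|= 20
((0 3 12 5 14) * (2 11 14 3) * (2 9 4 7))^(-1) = (0 14 11 2 7 4 9)(3 5 12) = [14, 1, 7, 5, 9, 12, 6, 4, 8, 0, 10, 2, 3, 13, 11]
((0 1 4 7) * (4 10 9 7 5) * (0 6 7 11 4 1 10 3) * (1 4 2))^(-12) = [9, 0, 3, 10, 4, 5, 6, 7, 8, 2, 11, 1] = (0 9 2 3 10 11 1)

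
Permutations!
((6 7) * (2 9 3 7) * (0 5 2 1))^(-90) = (0 6 3 2)(1 7 9 5) = [6, 7, 0, 2, 4, 1, 3, 9, 8, 5]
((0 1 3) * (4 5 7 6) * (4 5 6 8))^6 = [0, 1, 2, 3, 6, 7, 5, 8, 4] = (4 6 5 7 8)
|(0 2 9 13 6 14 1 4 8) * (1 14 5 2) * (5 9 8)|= 6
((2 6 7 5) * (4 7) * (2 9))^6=(9)=[0, 1, 2, 3, 4, 5, 6, 7, 8, 9]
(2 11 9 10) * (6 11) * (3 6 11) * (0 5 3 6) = (0 5 3)(2 11 9 10) = [5, 1, 11, 0, 4, 3, 6, 7, 8, 10, 2, 9]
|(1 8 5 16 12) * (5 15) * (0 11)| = |(0 11)(1 8 15 5 16 12)| = 6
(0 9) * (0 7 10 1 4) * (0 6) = (0 9 7 10 1 4 6) = [9, 4, 2, 3, 6, 5, 0, 10, 8, 7, 1]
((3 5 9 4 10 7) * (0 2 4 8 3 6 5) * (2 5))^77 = (0 9 3 5 8)(2 10 6 4 7) = [9, 1, 10, 5, 7, 8, 4, 2, 0, 3, 6]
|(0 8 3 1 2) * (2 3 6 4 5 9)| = |(0 8 6 4 5 9 2)(1 3)| = 14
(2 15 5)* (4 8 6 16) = (2 15 5)(4 8 6 16) = [0, 1, 15, 3, 8, 2, 16, 7, 6, 9, 10, 11, 12, 13, 14, 5, 4]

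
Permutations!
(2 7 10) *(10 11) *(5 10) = [0, 1, 7, 3, 4, 10, 6, 11, 8, 9, 2, 5] = (2 7 11 5 10)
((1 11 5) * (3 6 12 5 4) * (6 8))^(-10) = (1 12 8 4)(3 11 5 6) = [0, 12, 2, 11, 1, 6, 3, 7, 4, 9, 10, 5, 8]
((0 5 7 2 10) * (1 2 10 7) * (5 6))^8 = [6, 2, 7, 3, 4, 1, 5, 10, 8, 9, 0] = (0 6 5 1 2 7 10)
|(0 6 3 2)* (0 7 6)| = 4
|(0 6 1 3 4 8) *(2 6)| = 7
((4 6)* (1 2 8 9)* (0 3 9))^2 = (0 9 2)(1 8 3) = [9, 8, 0, 1, 4, 5, 6, 7, 3, 2]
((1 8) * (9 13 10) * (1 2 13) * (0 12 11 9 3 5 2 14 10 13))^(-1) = [2, 9, 5, 10, 4, 3, 6, 7, 1, 11, 14, 12, 0, 13, 8] = (0 2 5 3 10 14 8 1 9 11 12)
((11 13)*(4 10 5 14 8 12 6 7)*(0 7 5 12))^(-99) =[0, 1, 2, 3, 4, 5, 6, 7, 8, 9, 10, 13, 12, 11, 14] =(14)(11 13)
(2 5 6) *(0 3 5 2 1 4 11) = (0 3 5 6 1 4 11) = [3, 4, 2, 5, 11, 6, 1, 7, 8, 9, 10, 0]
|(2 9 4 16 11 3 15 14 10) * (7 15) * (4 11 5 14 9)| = 30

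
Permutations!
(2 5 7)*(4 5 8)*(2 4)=(2 8)(4 5 7)=[0, 1, 8, 3, 5, 7, 6, 4, 2]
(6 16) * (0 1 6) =(0 1 6 16) =[1, 6, 2, 3, 4, 5, 16, 7, 8, 9, 10, 11, 12, 13, 14, 15, 0]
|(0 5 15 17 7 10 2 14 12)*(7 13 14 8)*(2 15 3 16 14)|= 42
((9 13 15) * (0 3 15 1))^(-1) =(0 1 13 9 15 3) =[1, 13, 2, 0, 4, 5, 6, 7, 8, 15, 10, 11, 12, 9, 14, 3]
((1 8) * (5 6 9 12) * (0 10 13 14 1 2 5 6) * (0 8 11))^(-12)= [0, 1, 2, 3, 4, 5, 6, 7, 8, 9, 10, 11, 12, 13, 14]= (14)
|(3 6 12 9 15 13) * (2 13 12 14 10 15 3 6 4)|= 10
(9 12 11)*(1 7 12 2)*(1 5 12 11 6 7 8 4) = (1 8 4)(2 5 12 6 7 11 9) = [0, 8, 5, 3, 1, 12, 7, 11, 4, 2, 10, 9, 6]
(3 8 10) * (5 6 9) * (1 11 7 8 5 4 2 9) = [0, 11, 9, 5, 2, 6, 1, 8, 10, 4, 3, 7] = (1 11 7 8 10 3 5 6)(2 9 4)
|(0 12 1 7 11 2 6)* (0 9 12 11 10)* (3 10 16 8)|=|(0 11 2 6 9 12 1 7 16 8 3 10)|=12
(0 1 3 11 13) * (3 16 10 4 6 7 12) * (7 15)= [1, 16, 2, 11, 6, 5, 15, 12, 8, 9, 4, 13, 3, 0, 14, 7, 10]= (0 1 16 10 4 6 15 7 12 3 11 13)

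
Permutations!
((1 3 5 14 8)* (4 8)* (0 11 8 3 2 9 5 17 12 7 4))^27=(0 1 5 11 2 14 8 9)(3 12 4 17 7)=[1, 5, 14, 12, 17, 11, 6, 3, 9, 0, 10, 2, 4, 13, 8, 15, 16, 7]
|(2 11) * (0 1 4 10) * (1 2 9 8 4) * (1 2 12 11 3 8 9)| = 9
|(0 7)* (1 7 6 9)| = |(0 6 9 1 7)| = 5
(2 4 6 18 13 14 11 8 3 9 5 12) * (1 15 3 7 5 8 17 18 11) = (1 15 3 9 8 7 5 12 2 4 6 11 17 18 13 14) = [0, 15, 4, 9, 6, 12, 11, 5, 7, 8, 10, 17, 2, 14, 1, 3, 16, 18, 13]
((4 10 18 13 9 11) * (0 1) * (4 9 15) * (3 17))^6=(4 10 18 13 15)=[0, 1, 2, 3, 10, 5, 6, 7, 8, 9, 18, 11, 12, 15, 14, 4, 16, 17, 13]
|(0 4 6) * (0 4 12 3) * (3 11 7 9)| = |(0 12 11 7 9 3)(4 6)| = 6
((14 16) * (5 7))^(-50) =(16) =[0, 1, 2, 3, 4, 5, 6, 7, 8, 9, 10, 11, 12, 13, 14, 15, 16]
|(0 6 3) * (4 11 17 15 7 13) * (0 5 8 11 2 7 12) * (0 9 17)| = 12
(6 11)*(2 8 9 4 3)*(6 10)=[0, 1, 8, 2, 3, 5, 11, 7, 9, 4, 6, 10]=(2 8 9 4 3)(6 11 10)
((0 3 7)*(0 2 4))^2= (0 7 4 3 2)= [7, 1, 0, 2, 3, 5, 6, 4]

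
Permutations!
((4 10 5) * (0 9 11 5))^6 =(11) =[0, 1, 2, 3, 4, 5, 6, 7, 8, 9, 10, 11]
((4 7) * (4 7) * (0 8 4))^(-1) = (0 4 8) = [4, 1, 2, 3, 8, 5, 6, 7, 0]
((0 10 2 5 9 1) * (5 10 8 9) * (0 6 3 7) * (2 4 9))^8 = (0 3 1 4 2)(6 9 10 8 7) = [3, 4, 0, 1, 2, 5, 9, 6, 7, 10, 8]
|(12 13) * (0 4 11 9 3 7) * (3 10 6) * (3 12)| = 10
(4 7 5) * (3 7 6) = (3 7 5 4 6) = [0, 1, 2, 7, 6, 4, 3, 5]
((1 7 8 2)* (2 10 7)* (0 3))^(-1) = (0 3)(1 2)(7 10 8) = [3, 2, 1, 0, 4, 5, 6, 10, 7, 9, 8]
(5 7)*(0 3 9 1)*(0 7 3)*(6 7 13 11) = [0, 13, 2, 9, 4, 3, 7, 5, 8, 1, 10, 6, 12, 11] = (1 13 11 6 7 5 3 9)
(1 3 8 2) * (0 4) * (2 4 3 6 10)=(0 3 8 4)(1 6 10 2)=[3, 6, 1, 8, 0, 5, 10, 7, 4, 9, 2]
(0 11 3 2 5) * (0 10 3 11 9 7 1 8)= (11)(0 9 7 1 8)(2 5 10 3)= [9, 8, 5, 2, 4, 10, 6, 1, 0, 7, 3, 11]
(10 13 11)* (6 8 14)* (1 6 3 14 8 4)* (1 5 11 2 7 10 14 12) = (1 6 4 5 11 14 3 12)(2 7 10 13) = [0, 6, 7, 12, 5, 11, 4, 10, 8, 9, 13, 14, 1, 2, 3]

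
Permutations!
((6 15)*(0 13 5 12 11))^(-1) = (0 11 12 5 13)(6 15) = [11, 1, 2, 3, 4, 13, 15, 7, 8, 9, 10, 12, 5, 0, 14, 6]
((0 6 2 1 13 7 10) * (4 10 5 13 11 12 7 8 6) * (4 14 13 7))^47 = (0 8 1 4 14 6 11 10 13 2 12)(5 7) = [8, 4, 12, 3, 14, 7, 11, 5, 1, 9, 13, 10, 0, 2, 6]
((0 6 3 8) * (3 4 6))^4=(0 3 8)=[3, 1, 2, 8, 4, 5, 6, 7, 0]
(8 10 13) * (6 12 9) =[0, 1, 2, 3, 4, 5, 12, 7, 10, 6, 13, 11, 9, 8] =(6 12 9)(8 10 13)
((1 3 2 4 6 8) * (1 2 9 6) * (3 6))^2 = (9)(1 8 4 6 2) = [0, 8, 1, 3, 6, 5, 2, 7, 4, 9]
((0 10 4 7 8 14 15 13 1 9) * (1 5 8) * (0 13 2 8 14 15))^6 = [13, 10, 2, 3, 14, 1, 6, 0, 8, 4, 5, 11, 12, 7, 9, 15] = (15)(0 13 7)(1 10 5)(4 14 9)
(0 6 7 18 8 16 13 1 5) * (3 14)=(0 6 7 18 8 16 13 1 5)(3 14)=[6, 5, 2, 14, 4, 0, 7, 18, 16, 9, 10, 11, 12, 1, 3, 15, 13, 17, 8]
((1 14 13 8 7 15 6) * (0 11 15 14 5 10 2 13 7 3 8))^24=(0 10 6)(1 11 2)(5 15 13)=[10, 11, 1, 3, 4, 15, 0, 7, 8, 9, 6, 2, 12, 5, 14, 13]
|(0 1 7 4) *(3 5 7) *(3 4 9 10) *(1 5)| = |(0 5 7 9 10 3 1 4)| = 8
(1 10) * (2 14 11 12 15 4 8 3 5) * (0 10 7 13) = (0 10 1 7 13)(2 14 11 12 15 4 8 3 5) = [10, 7, 14, 5, 8, 2, 6, 13, 3, 9, 1, 12, 15, 0, 11, 4]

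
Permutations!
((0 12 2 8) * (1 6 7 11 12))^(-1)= [8, 0, 12, 3, 4, 5, 1, 6, 2, 9, 10, 7, 11]= (0 8 2 12 11 7 6 1)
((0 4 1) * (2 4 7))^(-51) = (0 1 4 2 7) = [1, 4, 7, 3, 2, 5, 6, 0]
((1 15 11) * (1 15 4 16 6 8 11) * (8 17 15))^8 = (1 16 17)(4 6 15) = [0, 16, 2, 3, 6, 5, 15, 7, 8, 9, 10, 11, 12, 13, 14, 4, 17, 1]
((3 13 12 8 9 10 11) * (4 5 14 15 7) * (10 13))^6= (4 5 14 15 7)(8 13)(9 12)= [0, 1, 2, 3, 5, 14, 6, 4, 13, 12, 10, 11, 9, 8, 15, 7]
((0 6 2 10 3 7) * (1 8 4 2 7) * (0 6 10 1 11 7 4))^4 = (0 7 1 3 4)(2 10 6 8 11) = [7, 3, 10, 4, 0, 5, 8, 1, 11, 9, 6, 2]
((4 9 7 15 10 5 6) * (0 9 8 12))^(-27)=(0 15 6 12 7 5 8 9 10 4)=[15, 1, 2, 3, 0, 8, 12, 5, 9, 10, 4, 11, 7, 13, 14, 6]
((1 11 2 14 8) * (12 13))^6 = (1 11 2 14 8) = [0, 11, 14, 3, 4, 5, 6, 7, 1, 9, 10, 2, 12, 13, 8]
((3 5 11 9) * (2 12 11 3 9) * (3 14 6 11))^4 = (2 14 12 6 3 11 5) = [0, 1, 14, 11, 4, 2, 3, 7, 8, 9, 10, 5, 6, 13, 12]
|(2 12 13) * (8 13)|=|(2 12 8 13)|=4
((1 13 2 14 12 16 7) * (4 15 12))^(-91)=(1 7 16 12 15 4 14 2 13)=[0, 7, 13, 3, 14, 5, 6, 16, 8, 9, 10, 11, 15, 1, 2, 4, 12]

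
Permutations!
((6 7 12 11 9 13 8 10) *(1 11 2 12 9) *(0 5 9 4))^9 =(13)(1 11)(2 12) =[0, 11, 12, 3, 4, 5, 6, 7, 8, 9, 10, 1, 2, 13]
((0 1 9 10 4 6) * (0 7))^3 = (0 10 7 9 6 1 4) = [10, 4, 2, 3, 0, 5, 1, 9, 8, 6, 7]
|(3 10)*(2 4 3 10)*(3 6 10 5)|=|(2 4 6 10 5 3)|=6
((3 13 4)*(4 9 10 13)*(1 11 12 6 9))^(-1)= [0, 13, 2, 4, 3, 5, 12, 7, 8, 6, 9, 1, 11, 10]= (1 13 10 9 6 12 11)(3 4)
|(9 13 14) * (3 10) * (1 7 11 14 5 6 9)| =|(1 7 11 14)(3 10)(5 6 9 13)| =4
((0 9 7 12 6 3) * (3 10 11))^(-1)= (0 3 11 10 6 12 7 9)= [3, 1, 2, 11, 4, 5, 12, 9, 8, 0, 6, 10, 7]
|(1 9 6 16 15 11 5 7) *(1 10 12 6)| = 8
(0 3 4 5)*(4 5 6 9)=(0 3 5)(4 6 9)=[3, 1, 2, 5, 6, 0, 9, 7, 8, 4]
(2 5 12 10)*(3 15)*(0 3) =(0 3 15)(2 5 12 10) =[3, 1, 5, 15, 4, 12, 6, 7, 8, 9, 2, 11, 10, 13, 14, 0]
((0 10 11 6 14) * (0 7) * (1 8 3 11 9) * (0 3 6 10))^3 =(1 14 11)(3 9 6)(7 10 8) =[0, 14, 2, 9, 4, 5, 3, 10, 7, 6, 8, 1, 12, 13, 11]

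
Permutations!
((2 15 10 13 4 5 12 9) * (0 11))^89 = (0 11)(2 15 10 13 4 5 12 9) = [11, 1, 15, 3, 5, 12, 6, 7, 8, 2, 13, 0, 9, 4, 14, 10]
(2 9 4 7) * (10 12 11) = (2 9 4 7)(10 12 11) = [0, 1, 9, 3, 7, 5, 6, 2, 8, 4, 12, 10, 11]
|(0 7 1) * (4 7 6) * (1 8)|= 6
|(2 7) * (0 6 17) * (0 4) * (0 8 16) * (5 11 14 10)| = 12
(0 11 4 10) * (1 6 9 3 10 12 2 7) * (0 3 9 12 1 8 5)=[11, 6, 7, 10, 1, 0, 12, 8, 5, 9, 3, 4, 2]=(0 11 4 1 6 12 2 7 8 5)(3 10)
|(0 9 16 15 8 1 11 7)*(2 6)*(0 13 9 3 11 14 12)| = 12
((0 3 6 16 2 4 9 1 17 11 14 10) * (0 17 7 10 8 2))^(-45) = (0 16 6 3)(1 14)(2 10)(4 17)(7 8)(9 11) = [16, 14, 10, 0, 17, 5, 3, 8, 7, 11, 2, 9, 12, 13, 1, 15, 6, 4]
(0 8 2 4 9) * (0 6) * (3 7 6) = [8, 1, 4, 7, 9, 5, 0, 6, 2, 3] = (0 8 2 4 9 3 7 6)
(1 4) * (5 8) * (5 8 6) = (8)(1 4)(5 6) = [0, 4, 2, 3, 1, 6, 5, 7, 8]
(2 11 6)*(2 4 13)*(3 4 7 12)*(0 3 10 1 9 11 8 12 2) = (0 3 4 13)(1 9 11 6 7 2 8 12 10) = [3, 9, 8, 4, 13, 5, 7, 2, 12, 11, 1, 6, 10, 0]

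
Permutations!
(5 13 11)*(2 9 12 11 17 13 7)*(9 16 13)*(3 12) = [0, 1, 16, 12, 4, 7, 6, 2, 8, 3, 10, 5, 11, 17, 14, 15, 13, 9] = (2 16 13 17 9 3 12 11 5 7)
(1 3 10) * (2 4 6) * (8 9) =(1 3 10)(2 4 6)(8 9) =[0, 3, 4, 10, 6, 5, 2, 7, 9, 8, 1]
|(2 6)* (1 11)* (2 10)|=|(1 11)(2 6 10)|=6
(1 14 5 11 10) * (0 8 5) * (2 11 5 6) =(0 8 6 2 11 10 1 14) =[8, 14, 11, 3, 4, 5, 2, 7, 6, 9, 1, 10, 12, 13, 0]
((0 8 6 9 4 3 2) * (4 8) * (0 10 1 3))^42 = (1 2)(3 10) = [0, 2, 1, 10, 4, 5, 6, 7, 8, 9, 3]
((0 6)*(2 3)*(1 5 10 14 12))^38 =(1 14 5 12 10) =[0, 14, 2, 3, 4, 12, 6, 7, 8, 9, 1, 11, 10, 13, 5]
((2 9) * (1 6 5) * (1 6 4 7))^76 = (9)(1 4 7) = [0, 4, 2, 3, 7, 5, 6, 1, 8, 9]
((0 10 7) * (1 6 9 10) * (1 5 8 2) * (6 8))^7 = (0 5 6 9 10 7)(1 8 2) = [5, 8, 1, 3, 4, 6, 9, 0, 2, 10, 7]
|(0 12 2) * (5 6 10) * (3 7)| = 6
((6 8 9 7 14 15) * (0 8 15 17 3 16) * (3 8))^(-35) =[3, 1, 2, 16, 4, 5, 15, 7, 8, 9, 10, 11, 12, 13, 14, 6, 0, 17] =(17)(0 3 16)(6 15)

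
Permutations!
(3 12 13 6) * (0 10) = [10, 1, 2, 12, 4, 5, 3, 7, 8, 9, 0, 11, 13, 6] = (0 10)(3 12 13 6)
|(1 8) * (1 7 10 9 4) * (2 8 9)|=12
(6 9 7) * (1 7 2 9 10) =(1 7 6 10)(2 9) =[0, 7, 9, 3, 4, 5, 10, 6, 8, 2, 1]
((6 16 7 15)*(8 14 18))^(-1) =(6 15 7 16)(8 18 14) =[0, 1, 2, 3, 4, 5, 15, 16, 18, 9, 10, 11, 12, 13, 8, 7, 6, 17, 14]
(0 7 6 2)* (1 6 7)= (7)(0 1 6 2)= [1, 6, 0, 3, 4, 5, 2, 7]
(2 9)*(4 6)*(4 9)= [0, 1, 4, 3, 6, 5, 9, 7, 8, 2]= (2 4 6 9)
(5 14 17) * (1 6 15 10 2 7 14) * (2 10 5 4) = (1 6 15 5)(2 7 14 17 4) = [0, 6, 7, 3, 2, 1, 15, 14, 8, 9, 10, 11, 12, 13, 17, 5, 16, 4]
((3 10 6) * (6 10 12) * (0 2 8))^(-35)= (0 2 8)(3 12 6)= [2, 1, 8, 12, 4, 5, 3, 7, 0, 9, 10, 11, 6]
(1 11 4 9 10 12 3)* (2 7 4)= [0, 11, 7, 1, 9, 5, 6, 4, 8, 10, 12, 2, 3]= (1 11 2 7 4 9 10 12 3)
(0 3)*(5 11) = (0 3)(5 11) = [3, 1, 2, 0, 4, 11, 6, 7, 8, 9, 10, 5]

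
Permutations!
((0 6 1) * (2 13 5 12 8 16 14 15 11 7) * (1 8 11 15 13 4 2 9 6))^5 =[1, 0, 4, 3, 2, 6, 5, 14, 12, 13, 10, 16, 8, 9, 7, 15, 11] =(0 1)(2 4)(5 6)(7 14)(8 12)(9 13)(11 16)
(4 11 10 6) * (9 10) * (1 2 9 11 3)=[0, 2, 9, 1, 3, 5, 4, 7, 8, 10, 6, 11]=(11)(1 2 9 10 6 4 3)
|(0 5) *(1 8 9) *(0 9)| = |(0 5 9 1 8)| = 5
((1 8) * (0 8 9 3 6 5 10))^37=(0 6 1 10 3 8 5 9)=[6, 10, 2, 8, 4, 9, 1, 7, 5, 0, 3]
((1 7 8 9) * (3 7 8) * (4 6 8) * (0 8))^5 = (0 6 4 1 9 8)(3 7) = [6, 9, 2, 7, 1, 5, 4, 3, 0, 8]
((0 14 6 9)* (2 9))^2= (0 6 9 14 2)= [6, 1, 0, 3, 4, 5, 9, 7, 8, 14, 10, 11, 12, 13, 2]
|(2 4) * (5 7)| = 2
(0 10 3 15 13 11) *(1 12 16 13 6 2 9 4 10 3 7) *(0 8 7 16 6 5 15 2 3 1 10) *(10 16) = (0 1 12 6 3 2 9 4)(5 15)(7 16 13 11 8) = [1, 12, 9, 2, 0, 15, 3, 16, 7, 4, 10, 8, 6, 11, 14, 5, 13]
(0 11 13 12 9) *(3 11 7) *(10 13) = (0 7 3 11 10 13 12 9) = [7, 1, 2, 11, 4, 5, 6, 3, 8, 0, 13, 10, 9, 12]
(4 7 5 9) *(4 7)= (5 9 7)= [0, 1, 2, 3, 4, 9, 6, 5, 8, 7]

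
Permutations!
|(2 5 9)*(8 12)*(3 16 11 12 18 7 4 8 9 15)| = 8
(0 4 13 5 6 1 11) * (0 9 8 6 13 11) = (0 4 11 9 8 6 1)(5 13) = [4, 0, 2, 3, 11, 13, 1, 7, 6, 8, 10, 9, 12, 5]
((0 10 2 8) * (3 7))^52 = (10) = [0, 1, 2, 3, 4, 5, 6, 7, 8, 9, 10]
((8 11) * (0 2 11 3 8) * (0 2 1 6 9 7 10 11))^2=[6, 9, 1, 3, 4, 5, 7, 11, 8, 10, 2, 0]=(0 6 7 11)(1 9 10 2)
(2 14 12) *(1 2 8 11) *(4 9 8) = (1 2 14 12 4 9 8 11) = [0, 2, 14, 3, 9, 5, 6, 7, 11, 8, 10, 1, 4, 13, 12]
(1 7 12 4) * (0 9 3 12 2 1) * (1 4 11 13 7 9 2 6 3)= (0 2 4)(1 9)(3 12 11 13 7 6)= [2, 9, 4, 12, 0, 5, 3, 6, 8, 1, 10, 13, 11, 7]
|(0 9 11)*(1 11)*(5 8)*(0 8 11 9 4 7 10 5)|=14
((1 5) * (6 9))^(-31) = (1 5)(6 9) = [0, 5, 2, 3, 4, 1, 9, 7, 8, 6]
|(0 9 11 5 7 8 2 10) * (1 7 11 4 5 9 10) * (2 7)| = 4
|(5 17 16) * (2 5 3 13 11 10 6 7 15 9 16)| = 9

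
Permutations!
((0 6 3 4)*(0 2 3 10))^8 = [10, 1, 4, 2, 3, 5, 0, 7, 8, 9, 6] = (0 10 6)(2 4 3)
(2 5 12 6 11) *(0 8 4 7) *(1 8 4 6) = (0 4 7)(1 8 6 11 2 5 12) = [4, 8, 5, 3, 7, 12, 11, 0, 6, 9, 10, 2, 1]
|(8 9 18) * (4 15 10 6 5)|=|(4 15 10 6 5)(8 9 18)|=15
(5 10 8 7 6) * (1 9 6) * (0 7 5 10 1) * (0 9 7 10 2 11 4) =[10, 7, 11, 3, 0, 1, 2, 9, 5, 6, 8, 4] =(0 10 8 5 1 7 9 6 2 11 4)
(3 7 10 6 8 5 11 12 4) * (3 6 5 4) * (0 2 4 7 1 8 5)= (0 2 4 6 5 11 12 3 1 8 7 10)= [2, 8, 4, 1, 6, 11, 5, 10, 7, 9, 0, 12, 3]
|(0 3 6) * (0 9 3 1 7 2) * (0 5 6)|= 8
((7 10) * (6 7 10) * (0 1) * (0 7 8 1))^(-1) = (10)(1 8 6 7) = [0, 8, 2, 3, 4, 5, 7, 1, 6, 9, 10]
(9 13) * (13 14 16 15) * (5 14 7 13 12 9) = (5 14 16 15 12 9 7 13) = [0, 1, 2, 3, 4, 14, 6, 13, 8, 7, 10, 11, 9, 5, 16, 12, 15]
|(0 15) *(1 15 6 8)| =|(0 6 8 1 15)| =5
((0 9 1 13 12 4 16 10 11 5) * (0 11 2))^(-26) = (0 9 1 13 12 4 16 10 2) = [9, 13, 0, 3, 16, 5, 6, 7, 8, 1, 2, 11, 4, 12, 14, 15, 10]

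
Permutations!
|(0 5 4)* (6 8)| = 6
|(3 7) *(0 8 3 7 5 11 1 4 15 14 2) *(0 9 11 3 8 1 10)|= 18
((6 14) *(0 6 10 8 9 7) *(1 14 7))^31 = (0 6 7)(1 14 10 8 9) = [6, 14, 2, 3, 4, 5, 7, 0, 9, 1, 8, 11, 12, 13, 10]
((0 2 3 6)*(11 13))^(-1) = (0 6 3 2)(11 13) = [6, 1, 0, 2, 4, 5, 3, 7, 8, 9, 10, 13, 12, 11]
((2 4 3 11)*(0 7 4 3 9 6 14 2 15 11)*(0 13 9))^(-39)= (2 9)(3 6)(11 15)(13 14)= [0, 1, 9, 6, 4, 5, 3, 7, 8, 2, 10, 15, 12, 14, 13, 11]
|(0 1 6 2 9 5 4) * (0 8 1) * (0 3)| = 14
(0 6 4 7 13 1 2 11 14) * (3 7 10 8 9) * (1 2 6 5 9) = (0 5 9 3 7 13 2 11 14)(1 6 4 10 8) = [5, 6, 11, 7, 10, 9, 4, 13, 1, 3, 8, 14, 12, 2, 0]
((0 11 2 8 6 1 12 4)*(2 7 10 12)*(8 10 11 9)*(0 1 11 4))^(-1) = [12, 4, 1, 3, 7, 5, 8, 11, 9, 0, 2, 6, 10] = (0 12 10 2 1 4 7 11 6 8 9)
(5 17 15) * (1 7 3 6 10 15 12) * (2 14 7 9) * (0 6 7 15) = (0 6 10)(1 9 2 14 15 5 17 12)(3 7) = [6, 9, 14, 7, 4, 17, 10, 3, 8, 2, 0, 11, 1, 13, 15, 5, 16, 12]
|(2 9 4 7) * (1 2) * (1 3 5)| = 7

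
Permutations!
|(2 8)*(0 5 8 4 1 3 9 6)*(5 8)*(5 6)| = |(0 8 2 4 1 3 9 5 6)| = 9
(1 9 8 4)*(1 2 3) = (1 9 8 4 2 3) = [0, 9, 3, 1, 2, 5, 6, 7, 4, 8]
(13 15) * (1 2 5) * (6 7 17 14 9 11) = (1 2 5)(6 7 17 14 9 11)(13 15) = [0, 2, 5, 3, 4, 1, 7, 17, 8, 11, 10, 6, 12, 15, 9, 13, 16, 14]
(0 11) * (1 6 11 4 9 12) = [4, 6, 2, 3, 9, 5, 11, 7, 8, 12, 10, 0, 1] = (0 4 9 12 1 6 11)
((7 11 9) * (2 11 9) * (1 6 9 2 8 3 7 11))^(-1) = (1 2 7 3 8 11 9 6) = [0, 2, 7, 8, 4, 5, 1, 3, 11, 6, 10, 9]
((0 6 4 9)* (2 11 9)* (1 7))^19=(0 6 4 2 11 9)(1 7)=[6, 7, 11, 3, 2, 5, 4, 1, 8, 0, 10, 9]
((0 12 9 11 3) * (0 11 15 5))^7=(0 9 5 12 15)(3 11)=[9, 1, 2, 11, 4, 12, 6, 7, 8, 5, 10, 3, 15, 13, 14, 0]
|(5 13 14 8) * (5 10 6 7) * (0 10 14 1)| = |(0 10 6 7 5 13 1)(8 14)| = 14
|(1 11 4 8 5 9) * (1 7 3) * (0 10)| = |(0 10)(1 11 4 8 5 9 7 3)| = 8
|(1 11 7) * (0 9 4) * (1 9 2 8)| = 8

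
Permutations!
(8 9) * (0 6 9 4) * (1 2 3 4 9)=[6, 2, 3, 4, 0, 5, 1, 7, 9, 8]=(0 6 1 2 3 4)(8 9)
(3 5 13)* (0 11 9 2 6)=(0 11 9 2 6)(3 5 13)=[11, 1, 6, 5, 4, 13, 0, 7, 8, 2, 10, 9, 12, 3]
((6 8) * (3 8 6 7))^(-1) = (3 7 8) = [0, 1, 2, 7, 4, 5, 6, 8, 3]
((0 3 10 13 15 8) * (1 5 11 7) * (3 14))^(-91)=(15)(1 5 11 7)=[0, 5, 2, 3, 4, 11, 6, 1, 8, 9, 10, 7, 12, 13, 14, 15]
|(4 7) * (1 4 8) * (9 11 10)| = |(1 4 7 8)(9 11 10)| = 12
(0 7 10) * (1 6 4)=(0 7 10)(1 6 4)=[7, 6, 2, 3, 1, 5, 4, 10, 8, 9, 0]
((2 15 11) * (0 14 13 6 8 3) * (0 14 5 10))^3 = [0, 1, 2, 6, 4, 5, 14, 7, 13, 9, 10, 11, 12, 3, 8, 15] = (15)(3 6 14 8 13)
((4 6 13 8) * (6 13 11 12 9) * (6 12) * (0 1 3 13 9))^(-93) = (0 13 9 1 8 12 3 4)(6 11) = [13, 8, 2, 4, 0, 5, 11, 7, 12, 1, 10, 6, 3, 9]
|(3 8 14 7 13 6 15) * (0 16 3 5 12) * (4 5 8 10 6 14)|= |(0 16 3 10 6 15 8 4 5 12)(7 13 14)|= 30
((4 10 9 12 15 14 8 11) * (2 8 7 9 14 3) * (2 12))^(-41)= (2 9 7 14 10 4 11 8)(3 12 15)= [0, 1, 9, 12, 11, 5, 6, 14, 2, 7, 4, 8, 15, 13, 10, 3]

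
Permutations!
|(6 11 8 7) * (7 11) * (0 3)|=2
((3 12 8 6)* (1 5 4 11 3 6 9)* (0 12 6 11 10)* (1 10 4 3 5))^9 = (0 10 9 8 12)(3 6 11 5) = [10, 1, 2, 6, 4, 3, 11, 7, 12, 8, 9, 5, 0]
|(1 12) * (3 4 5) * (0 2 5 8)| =|(0 2 5 3 4 8)(1 12)| =6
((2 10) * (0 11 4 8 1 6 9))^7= (11)(2 10)= [0, 1, 10, 3, 4, 5, 6, 7, 8, 9, 2, 11]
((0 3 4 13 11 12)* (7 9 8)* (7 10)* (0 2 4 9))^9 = [8, 1, 12, 10, 2, 5, 6, 9, 0, 7, 3, 13, 11, 4] = (0 8)(2 12 11 13 4)(3 10)(7 9)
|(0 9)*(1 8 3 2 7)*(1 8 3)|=|(0 9)(1 3 2 7 8)|=10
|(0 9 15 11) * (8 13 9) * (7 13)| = |(0 8 7 13 9 15 11)| = 7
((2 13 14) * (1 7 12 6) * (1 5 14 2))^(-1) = [0, 14, 13, 3, 4, 6, 12, 1, 8, 9, 10, 11, 7, 2, 5] = (1 14 5 6 12 7)(2 13)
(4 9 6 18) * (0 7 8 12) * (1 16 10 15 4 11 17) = (0 7 8 12)(1 16 10 15 4 9 6 18 11 17) = [7, 16, 2, 3, 9, 5, 18, 8, 12, 6, 15, 17, 0, 13, 14, 4, 10, 1, 11]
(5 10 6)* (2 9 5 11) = [0, 1, 9, 3, 4, 10, 11, 7, 8, 5, 6, 2] = (2 9 5 10 6 11)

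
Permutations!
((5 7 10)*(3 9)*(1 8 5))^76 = (1 8 5 7 10) = [0, 8, 2, 3, 4, 7, 6, 10, 5, 9, 1]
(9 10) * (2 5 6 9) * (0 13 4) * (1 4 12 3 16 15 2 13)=(0 1 4)(2 5 6 9 10 13 12 3 16 15)=[1, 4, 5, 16, 0, 6, 9, 7, 8, 10, 13, 11, 3, 12, 14, 2, 15]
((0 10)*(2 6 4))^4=(10)(2 6 4)=[0, 1, 6, 3, 2, 5, 4, 7, 8, 9, 10]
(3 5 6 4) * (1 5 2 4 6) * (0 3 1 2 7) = (0 3 7)(1 5 2 4) = [3, 5, 4, 7, 1, 2, 6, 0]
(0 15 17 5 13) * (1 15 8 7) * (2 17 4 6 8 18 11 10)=[18, 15, 17, 3, 6, 13, 8, 1, 7, 9, 2, 10, 12, 0, 14, 4, 16, 5, 11]=(0 18 11 10 2 17 5 13)(1 15 4 6 8 7)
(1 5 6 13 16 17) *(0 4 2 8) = (0 4 2 8)(1 5 6 13 16 17) = [4, 5, 8, 3, 2, 6, 13, 7, 0, 9, 10, 11, 12, 16, 14, 15, 17, 1]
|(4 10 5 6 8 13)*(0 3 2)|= 6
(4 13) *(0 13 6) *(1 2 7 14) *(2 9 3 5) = (0 13 4 6)(1 9 3 5 2 7 14) = [13, 9, 7, 5, 6, 2, 0, 14, 8, 3, 10, 11, 12, 4, 1]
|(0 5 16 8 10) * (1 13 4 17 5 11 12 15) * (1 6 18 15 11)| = 18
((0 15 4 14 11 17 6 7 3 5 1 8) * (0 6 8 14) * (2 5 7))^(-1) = (0 4 15)(1 5 2 6 8 17 11 14)(3 7) = [4, 5, 6, 7, 15, 2, 8, 3, 17, 9, 10, 14, 12, 13, 1, 0, 16, 11]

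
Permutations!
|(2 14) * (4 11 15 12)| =4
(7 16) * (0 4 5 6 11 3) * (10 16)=(0 4 5 6 11 3)(7 10 16)=[4, 1, 2, 0, 5, 6, 11, 10, 8, 9, 16, 3, 12, 13, 14, 15, 7]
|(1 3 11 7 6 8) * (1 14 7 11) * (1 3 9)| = 4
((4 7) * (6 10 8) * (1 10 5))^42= [0, 8, 2, 3, 4, 10, 1, 7, 5, 9, 6]= (1 8 5 10 6)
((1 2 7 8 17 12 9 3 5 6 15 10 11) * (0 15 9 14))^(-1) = (0 14 12 17 8 7 2 1 11 10 15)(3 9 6 5) = [14, 11, 1, 9, 4, 3, 5, 2, 7, 6, 15, 10, 17, 13, 12, 0, 16, 8]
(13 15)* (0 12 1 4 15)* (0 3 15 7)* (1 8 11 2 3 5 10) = (0 12 8 11 2 3 15 13 5 10 1 4 7) = [12, 4, 3, 15, 7, 10, 6, 0, 11, 9, 1, 2, 8, 5, 14, 13]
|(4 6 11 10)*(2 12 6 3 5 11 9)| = 20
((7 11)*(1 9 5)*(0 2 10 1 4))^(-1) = (0 4 5 9 1 10 2)(7 11) = [4, 10, 0, 3, 5, 9, 6, 11, 8, 1, 2, 7]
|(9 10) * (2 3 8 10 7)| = |(2 3 8 10 9 7)| = 6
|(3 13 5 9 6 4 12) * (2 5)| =8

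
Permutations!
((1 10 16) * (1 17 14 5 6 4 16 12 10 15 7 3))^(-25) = (1 3 7 15)(4 6 5 14 17 16)(10 12) = [0, 3, 2, 7, 6, 14, 5, 15, 8, 9, 12, 11, 10, 13, 17, 1, 4, 16]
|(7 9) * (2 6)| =|(2 6)(7 9)| =2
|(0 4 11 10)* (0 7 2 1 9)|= |(0 4 11 10 7 2 1 9)|= 8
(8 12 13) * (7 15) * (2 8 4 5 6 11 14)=(2 8 12 13 4 5 6 11 14)(7 15)=[0, 1, 8, 3, 5, 6, 11, 15, 12, 9, 10, 14, 13, 4, 2, 7]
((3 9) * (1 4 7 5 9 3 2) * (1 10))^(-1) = (1 10 2 9 5 7 4) = [0, 10, 9, 3, 1, 7, 6, 4, 8, 5, 2]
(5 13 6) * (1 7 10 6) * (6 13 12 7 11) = (1 11 6 5 12 7 10 13) = [0, 11, 2, 3, 4, 12, 5, 10, 8, 9, 13, 6, 7, 1]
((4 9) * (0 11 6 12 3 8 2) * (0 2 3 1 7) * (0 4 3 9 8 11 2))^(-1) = [2, 12, 0, 9, 7, 5, 11, 1, 4, 8, 10, 3, 6] = (0 2)(1 12 6 11 3 9 8 4 7)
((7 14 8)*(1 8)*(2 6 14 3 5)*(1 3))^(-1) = (1 7 8)(2 5 3 14 6) = [0, 7, 5, 14, 4, 3, 2, 8, 1, 9, 10, 11, 12, 13, 6]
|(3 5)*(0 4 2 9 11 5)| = |(0 4 2 9 11 5 3)| = 7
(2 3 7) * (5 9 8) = (2 3 7)(5 9 8) = [0, 1, 3, 7, 4, 9, 6, 2, 5, 8]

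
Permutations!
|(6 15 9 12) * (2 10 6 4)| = 7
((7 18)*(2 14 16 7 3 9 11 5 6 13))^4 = (2 18 5 14 3 6 16 9 13 7 11) = [0, 1, 18, 6, 4, 14, 16, 11, 8, 13, 10, 2, 12, 7, 3, 15, 9, 17, 5]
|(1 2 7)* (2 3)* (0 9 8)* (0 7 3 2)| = |(0 9 8 7 1 2 3)| = 7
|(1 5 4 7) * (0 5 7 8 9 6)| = |(0 5 4 8 9 6)(1 7)| = 6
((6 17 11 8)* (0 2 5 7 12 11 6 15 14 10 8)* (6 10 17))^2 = (0 5 12)(2 7 11)(8 14 10 15 17) = [5, 1, 7, 3, 4, 12, 6, 11, 14, 9, 15, 2, 0, 13, 10, 17, 16, 8]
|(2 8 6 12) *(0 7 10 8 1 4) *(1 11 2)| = |(0 7 10 8 6 12 1 4)(2 11)| = 8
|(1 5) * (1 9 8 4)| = |(1 5 9 8 4)| = 5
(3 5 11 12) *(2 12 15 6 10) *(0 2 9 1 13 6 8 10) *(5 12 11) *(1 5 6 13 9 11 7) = (0 2 7 1 9 5 6)(3 12)(8 10 11 15) = [2, 9, 7, 12, 4, 6, 0, 1, 10, 5, 11, 15, 3, 13, 14, 8]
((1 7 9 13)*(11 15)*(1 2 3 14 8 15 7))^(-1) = [0, 1, 13, 2, 4, 5, 6, 11, 14, 7, 10, 15, 12, 9, 3, 8] = (2 13 9 7 11 15 8 14 3)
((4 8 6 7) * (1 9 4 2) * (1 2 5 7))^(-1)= (1 6 8 4 9)(5 7)= [0, 6, 2, 3, 9, 7, 8, 5, 4, 1]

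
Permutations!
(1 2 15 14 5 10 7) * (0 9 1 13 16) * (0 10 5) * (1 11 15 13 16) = [9, 2, 13, 3, 4, 5, 6, 16, 8, 11, 7, 15, 12, 1, 0, 14, 10] = (0 9 11 15 14)(1 2 13)(7 16 10)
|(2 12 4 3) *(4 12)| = |(12)(2 4 3)| = 3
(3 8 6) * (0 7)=[7, 1, 2, 8, 4, 5, 3, 0, 6]=(0 7)(3 8 6)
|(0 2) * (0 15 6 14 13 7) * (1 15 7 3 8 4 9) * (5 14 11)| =|(0 2 7)(1 15 6 11 5 14 13 3 8 4 9)| =33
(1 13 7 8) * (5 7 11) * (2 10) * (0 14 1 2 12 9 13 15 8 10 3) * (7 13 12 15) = (0 14 1 7 10 15 8 2 3)(5 13 11)(9 12) = [14, 7, 3, 0, 4, 13, 6, 10, 2, 12, 15, 5, 9, 11, 1, 8]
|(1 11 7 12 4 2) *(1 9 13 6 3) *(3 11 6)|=|(1 6 11 7 12 4 2 9 13 3)|=10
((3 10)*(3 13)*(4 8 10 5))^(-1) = (3 13 10 8 4 5) = [0, 1, 2, 13, 5, 3, 6, 7, 4, 9, 8, 11, 12, 10]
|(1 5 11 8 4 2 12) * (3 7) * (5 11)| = |(1 11 8 4 2 12)(3 7)| = 6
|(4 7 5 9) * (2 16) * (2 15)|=|(2 16 15)(4 7 5 9)|=12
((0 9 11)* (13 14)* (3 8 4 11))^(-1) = (0 11 4 8 3 9)(13 14) = [11, 1, 2, 9, 8, 5, 6, 7, 3, 0, 10, 4, 12, 14, 13]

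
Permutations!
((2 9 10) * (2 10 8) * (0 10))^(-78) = [0, 1, 2, 3, 4, 5, 6, 7, 8, 9, 10] = (10)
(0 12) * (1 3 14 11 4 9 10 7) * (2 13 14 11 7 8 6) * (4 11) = (0 12)(1 3 4 9 10 8 6 2 13 14 7) = [12, 3, 13, 4, 9, 5, 2, 1, 6, 10, 8, 11, 0, 14, 7]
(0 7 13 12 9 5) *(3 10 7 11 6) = (0 11 6 3 10 7 13 12 9 5) = [11, 1, 2, 10, 4, 0, 3, 13, 8, 5, 7, 6, 9, 12]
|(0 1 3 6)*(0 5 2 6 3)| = |(0 1)(2 6 5)| = 6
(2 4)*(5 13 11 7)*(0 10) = (0 10)(2 4)(5 13 11 7) = [10, 1, 4, 3, 2, 13, 6, 5, 8, 9, 0, 7, 12, 11]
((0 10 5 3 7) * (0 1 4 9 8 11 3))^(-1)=[5, 7, 2, 11, 1, 10, 6, 3, 9, 4, 0, 8]=(0 5 10)(1 7 3 11 8 9 4)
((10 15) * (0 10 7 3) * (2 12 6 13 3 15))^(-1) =(0 3 13 6 12 2 10)(7 15) =[3, 1, 10, 13, 4, 5, 12, 15, 8, 9, 0, 11, 2, 6, 14, 7]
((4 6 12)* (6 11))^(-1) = (4 12 6 11) = [0, 1, 2, 3, 12, 5, 11, 7, 8, 9, 10, 4, 6]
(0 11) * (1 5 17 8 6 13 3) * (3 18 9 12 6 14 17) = (0 11)(1 5 3)(6 13 18 9 12)(8 14 17) = [11, 5, 2, 1, 4, 3, 13, 7, 14, 12, 10, 0, 6, 18, 17, 15, 16, 8, 9]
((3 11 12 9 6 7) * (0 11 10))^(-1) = (0 10 3 7 6 9 12 11) = [10, 1, 2, 7, 4, 5, 9, 6, 8, 12, 3, 0, 11]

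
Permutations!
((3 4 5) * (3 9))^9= (3 4 5 9)= [0, 1, 2, 4, 5, 9, 6, 7, 8, 3]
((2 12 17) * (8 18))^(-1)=[0, 1, 17, 3, 4, 5, 6, 7, 18, 9, 10, 11, 2, 13, 14, 15, 16, 12, 8]=(2 17 12)(8 18)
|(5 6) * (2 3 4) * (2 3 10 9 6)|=10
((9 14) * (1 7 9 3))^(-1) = (1 3 14 9 7) = [0, 3, 2, 14, 4, 5, 6, 1, 8, 7, 10, 11, 12, 13, 9]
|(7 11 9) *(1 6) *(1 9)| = 5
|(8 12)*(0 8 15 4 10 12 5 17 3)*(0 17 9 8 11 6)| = 12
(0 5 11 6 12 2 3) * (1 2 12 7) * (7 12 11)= (0 5 7 1 2 3)(6 12 11)= [5, 2, 3, 0, 4, 7, 12, 1, 8, 9, 10, 6, 11]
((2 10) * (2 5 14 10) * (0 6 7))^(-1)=(0 7 6)(5 10 14)=[7, 1, 2, 3, 4, 10, 0, 6, 8, 9, 14, 11, 12, 13, 5]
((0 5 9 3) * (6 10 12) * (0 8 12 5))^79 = (3 12 10 9 8 6 5) = [0, 1, 2, 12, 4, 3, 5, 7, 6, 8, 9, 11, 10]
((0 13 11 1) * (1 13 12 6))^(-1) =(0 1 6 12)(11 13) =[1, 6, 2, 3, 4, 5, 12, 7, 8, 9, 10, 13, 0, 11]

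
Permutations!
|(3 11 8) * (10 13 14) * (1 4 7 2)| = |(1 4 7 2)(3 11 8)(10 13 14)| = 12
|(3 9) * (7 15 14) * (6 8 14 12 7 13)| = |(3 9)(6 8 14 13)(7 15 12)| = 12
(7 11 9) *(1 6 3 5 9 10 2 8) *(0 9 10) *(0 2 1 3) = (0 9 7 11 2 8 3 5 10 1 6) = [9, 6, 8, 5, 4, 10, 0, 11, 3, 7, 1, 2]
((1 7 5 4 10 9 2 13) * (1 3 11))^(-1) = (1 11 3 13 2 9 10 4 5 7) = [0, 11, 9, 13, 5, 7, 6, 1, 8, 10, 4, 3, 12, 2]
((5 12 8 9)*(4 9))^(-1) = [0, 1, 2, 3, 8, 9, 6, 7, 12, 4, 10, 11, 5] = (4 8 12 5 9)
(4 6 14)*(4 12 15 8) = (4 6 14 12 15 8) = [0, 1, 2, 3, 6, 5, 14, 7, 4, 9, 10, 11, 15, 13, 12, 8]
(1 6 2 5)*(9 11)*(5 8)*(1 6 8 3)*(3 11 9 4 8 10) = [0, 10, 11, 1, 8, 6, 2, 7, 5, 9, 3, 4] = (1 10 3)(2 11 4 8 5 6)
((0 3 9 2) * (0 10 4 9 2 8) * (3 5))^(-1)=[8, 1, 3, 5, 10, 0, 6, 7, 9, 4, 2]=(0 8 9 4 10 2 3 5)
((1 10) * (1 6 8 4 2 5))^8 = (1 10 6 8 4 2 5) = [0, 10, 5, 3, 2, 1, 8, 7, 4, 9, 6]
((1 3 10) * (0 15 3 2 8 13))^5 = (0 2 3 13 1 15 8 10) = [2, 15, 3, 13, 4, 5, 6, 7, 10, 9, 0, 11, 12, 1, 14, 8]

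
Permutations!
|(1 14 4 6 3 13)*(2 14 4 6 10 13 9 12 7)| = |(1 4 10 13)(2 14 6 3 9 12 7)| = 28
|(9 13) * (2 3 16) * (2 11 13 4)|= |(2 3 16 11 13 9 4)|= 7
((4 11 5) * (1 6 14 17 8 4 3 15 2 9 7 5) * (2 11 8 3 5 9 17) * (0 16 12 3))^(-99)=[0, 1, 2, 3, 8, 5, 6, 9, 4, 7, 10, 11, 12, 13, 14, 15, 16, 17]=(17)(4 8)(7 9)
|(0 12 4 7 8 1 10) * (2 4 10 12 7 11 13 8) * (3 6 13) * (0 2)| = |(0 7)(1 12 10 2 4 11 3 6 13 8)| = 10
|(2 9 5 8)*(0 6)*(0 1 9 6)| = |(1 9 5 8 2 6)| = 6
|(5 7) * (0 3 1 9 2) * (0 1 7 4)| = |(0 3 7 5 4)(1 9 2)| = 15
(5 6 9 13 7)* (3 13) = [0, 1, 2, 13, 4, 6, 9, 5, 8, 3, 10, 11, 12, 7] = (3 13 7 5 6 9)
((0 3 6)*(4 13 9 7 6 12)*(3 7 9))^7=[7, 1, 2, 13, 12, 5, 0, 6, 8, 9, 10, 11, 3, 4]=(0 7 6)(3 13 4 12)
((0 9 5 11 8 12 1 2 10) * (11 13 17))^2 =(0 5 17 8 1 10 9 13 11 12 2) =[5, 10, 0, 3, 4, 17, 6, 7, 1, 13, 9, 12, 2, 11, 14, 15, 16, 8]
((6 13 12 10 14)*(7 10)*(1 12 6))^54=[0, 14, 2, 3, 4, 5, 6, 12, 8, 9, 7, 11, 1, 13, 10]=(1 14 10 7 12)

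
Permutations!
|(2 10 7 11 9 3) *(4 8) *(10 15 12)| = 8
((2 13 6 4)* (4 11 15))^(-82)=(2 6 15)(4 13 11)=[0, 1, 6, 3, 13, 5, 15, 7, 8, 9, 10, 4, 12, 11, 14, 2]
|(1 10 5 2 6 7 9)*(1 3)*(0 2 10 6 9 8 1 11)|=20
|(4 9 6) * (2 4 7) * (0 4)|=|(0 4 9 6 7 2)|=6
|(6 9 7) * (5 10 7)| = |(5 10 7 6 9)| = 5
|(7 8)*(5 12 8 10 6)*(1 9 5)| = |(1 9 5 12 8 7 10 6)| = 8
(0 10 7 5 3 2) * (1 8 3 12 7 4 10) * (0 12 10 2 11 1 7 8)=(0 7 5 10 4 2 12 8 3 11 1)=[7, 0, 12, 11, 2, 10, 6, 5, 3, 9, 4, 1, 8]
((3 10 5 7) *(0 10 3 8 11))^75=(0 7)(5 11)(8 10)=[7, 1, 2, 3, 4, 11, 6, 0, 10, 9, 8, 5]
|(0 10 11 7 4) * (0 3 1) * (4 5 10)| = |(0 4 3 1)(5 10 11 7)| = 4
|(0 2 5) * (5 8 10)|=5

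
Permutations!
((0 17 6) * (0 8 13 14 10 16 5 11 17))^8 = (5 16 10 14 13 8 6 17 11) = [0, 1, 2, 3, 4, 16, 17, 7, 6, 9, 14, 5, 12, 8, 13, 15, 10, 11]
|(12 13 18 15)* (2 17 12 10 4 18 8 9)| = 12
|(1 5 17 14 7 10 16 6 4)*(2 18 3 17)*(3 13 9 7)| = 33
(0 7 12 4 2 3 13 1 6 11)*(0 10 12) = (0 7)(1 6 11 10 12 4 2 3 13) = [7, 6, 3, 13, 2, 5, 11, 0, 8, 9, 12, 10, 4, 1]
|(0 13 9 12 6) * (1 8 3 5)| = 20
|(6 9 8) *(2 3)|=|(2 3)(6 9 8)|=6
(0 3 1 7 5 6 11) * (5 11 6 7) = [3, 5, 2, 1, 4, 7, 6, 11, 8, 9, 10, 0] = (0 3 1 5 7 11)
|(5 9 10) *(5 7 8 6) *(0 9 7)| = 12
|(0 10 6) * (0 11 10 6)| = |(0 6 11 10)| = 4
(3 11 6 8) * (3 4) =[0, 1, 2, 11, 3, 5, 8, 7, 4, 9, 10, 6] =(3 11 6 8 4)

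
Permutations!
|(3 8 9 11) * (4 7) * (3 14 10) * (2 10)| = |(2 10 3 8 9 11 14)(4 7)| = 14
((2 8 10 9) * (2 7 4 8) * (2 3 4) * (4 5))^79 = [0, 1, 7, 2, 5, 3, 6, 9, 4, 10, 8] = (2 7 9 10 8 4 5 3)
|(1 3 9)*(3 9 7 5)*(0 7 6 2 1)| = |(0 7 5 3 6 2 1 9)| = 8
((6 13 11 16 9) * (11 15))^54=[0, 1, 2, 3, 4, 5, 6, 7, 8, 9, 10, 11, 12, 13, 14, 15, 16]=(16)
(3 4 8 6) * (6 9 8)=(3 4 6)(8 9)=[0, 1, 2, 4, 6, 5, 3, 7, 9, 8]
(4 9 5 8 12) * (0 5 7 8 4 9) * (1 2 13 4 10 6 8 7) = (0 5 10 6 8 12 9 1 2 13 4) = [5, 2, 13, 3, 0, 10, 8, 7, 12, 1, 6, 11, 9, 4]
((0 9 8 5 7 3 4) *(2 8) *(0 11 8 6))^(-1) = (0 6 2 9)(3 7 5 8 11 4) = [6, 1, 9, 7, 3, 8, 2, 5, 11, 0, 10, 4]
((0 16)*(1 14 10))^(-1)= (0 16)(1 10 14)= [16, 10, 2, 3, 4, 5, 6, 7, 8, 9, 14, 11, 12, 13, 1, 15, 0]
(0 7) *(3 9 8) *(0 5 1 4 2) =[7, 4, 0, 9, 2, 1, 6, 5, 3, 8] =(0 7 5 1 4 2)(3 9 8)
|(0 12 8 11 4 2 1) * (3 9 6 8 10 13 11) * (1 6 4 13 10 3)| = 18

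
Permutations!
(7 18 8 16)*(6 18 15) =[0, 1, 2, 3, 4, 5, 18, 15, 16, 9, 10, 11, 12, 13, 14, 6, 7, 17, 8] =(6 18 8 16 7 15)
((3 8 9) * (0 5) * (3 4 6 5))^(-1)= (0 5 6 4 9 8 3)= [5, 1, 2, 0, 9, 6, 4, 7, 3, 8]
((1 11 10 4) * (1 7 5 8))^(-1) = (1 8 5 7 4 10 11) = [0, 8, 2, 3, 10, 7, 6, 4, 5, 9, 11, 1]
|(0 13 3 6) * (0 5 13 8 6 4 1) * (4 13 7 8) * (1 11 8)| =8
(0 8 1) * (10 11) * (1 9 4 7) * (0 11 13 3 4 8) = (1 11 10 13 3 4 7)(8 9) = [0, 11, 2, 4, 7, 5, 6, 1, 9, 8, 13, 10, 12, 3]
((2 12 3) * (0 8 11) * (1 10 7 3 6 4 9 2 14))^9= (1 14 3 7 10)(2 9 4 6 12)= [0, 14, 9, 7, 6, 5, 12, 10, 8, 4, 1, 11, 2, 13, 3]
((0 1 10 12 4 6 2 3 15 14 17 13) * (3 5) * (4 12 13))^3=[13, 0, 15, 17, 5, 14, 3, 7, 8, 9, 1, 11, 12, 10, 6, 4, 16, 2]=(0 13 10 1)(2 15 4 5 14 6 3 17)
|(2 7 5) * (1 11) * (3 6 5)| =|(1 11)(2 7 3 6 5)| =10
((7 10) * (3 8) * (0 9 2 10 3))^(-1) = (0 8 3 7 10 2 9) = [8, 1, 9, 7, 4, 5, 6, 10, 3, 0, 2]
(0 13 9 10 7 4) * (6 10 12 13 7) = (0 7 4)(6 10)(9 12 13) = [7, 1, 2, 3, 0, 5, 10, 4, 8, 12, 6, 11, 13, 9]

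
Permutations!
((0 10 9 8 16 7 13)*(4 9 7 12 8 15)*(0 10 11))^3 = (16)(0 11) = [11, 1, 2, 3, 4, 5, 6, 7, 8, 9, 10, 0, 12, 13, 14, 15, 16]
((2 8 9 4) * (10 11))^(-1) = [0, 1, 4, 3, 9, 5, 6, 7, 2, 8, 11, 10] = (2 4 9 8)(10 11)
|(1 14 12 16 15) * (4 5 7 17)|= |(1 14 12 16 15)(4 5 7 17)|= 20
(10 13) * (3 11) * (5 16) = (3 11)(5 16)(10 13) = [0, 1, 2, 11, 4, 16, 6, 7, 8, 9, 13, 3, 12, 10, 14, 15, 5]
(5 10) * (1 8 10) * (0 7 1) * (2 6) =(0 7 1 8 10 5)(2 6) =[7, 8, 6, 3, 4, 0, 2, 1, 10, 9, 5]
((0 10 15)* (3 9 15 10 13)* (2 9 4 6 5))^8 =(0 15 9 2 5 6 4 3 13) =[15, 1, 5, 13, 3, 6, 4, 7, 8, 2, 10, 11, 12, 0, 14, 9]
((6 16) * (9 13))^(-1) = [0, 1, 2, 3, 4, 5, 16, 7, 8, 13, 10, 11, 12, 9, 14, 15, 6] = (6 16)(9 13)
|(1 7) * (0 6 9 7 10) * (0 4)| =7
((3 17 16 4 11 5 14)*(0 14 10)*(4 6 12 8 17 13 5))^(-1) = (0 10 5 13 3 14)(4 11)(6 16 17 8 12) = [10, 1, 2, 14, 11, 13, 16, 7, 12, 9, 5, 4, 6, 3, 0, 15, 17, 8]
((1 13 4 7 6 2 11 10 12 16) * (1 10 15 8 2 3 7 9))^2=(1 4)(2 15)(3 6 7)(8 11)(9 13)(10 16 12)=[0, 4, 15, 6, 1, 5, 7, 3, 11, 13, 16, 8, 10, 9, 14, 2, 12]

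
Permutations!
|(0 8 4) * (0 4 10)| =|(0 8 10)| =3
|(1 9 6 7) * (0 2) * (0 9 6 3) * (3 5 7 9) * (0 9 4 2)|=|(1 6 4 2 3 9 5 7)|=8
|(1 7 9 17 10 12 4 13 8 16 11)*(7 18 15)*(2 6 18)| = 15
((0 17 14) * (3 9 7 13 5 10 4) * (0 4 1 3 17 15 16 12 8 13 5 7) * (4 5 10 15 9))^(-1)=(0 9)(1 10 7 13 8 12 16 15 5 14 17 4 3)=[9, 10, 2, 1, 3, 14, 6, 13, 12, 0, 7, 11, 16, 8, 17, 5, 15, 4]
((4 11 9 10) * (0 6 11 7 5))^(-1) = (0 5 7 4 10 9 11 6) = [5, 1, 2, 3, 10, 7, 0, 4, 8, 11, 9, 6]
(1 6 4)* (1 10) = (1 6 4 10) = [0, 6, 2, 3, 10, 5, 4, 7, 8, 9, 1]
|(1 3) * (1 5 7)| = |(1 3 5 7)| = 4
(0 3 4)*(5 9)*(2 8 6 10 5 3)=(0 2 8 6 10 5 9 3 4)=[2, 1, 8, 4, 0, 9, 10, 7, 6, 3, 5]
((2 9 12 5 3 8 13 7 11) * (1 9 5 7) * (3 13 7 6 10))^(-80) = (1 10 11)(2 9 3)(5 12 8)(6 7 13) = [0, 10, 9, 2, 4, 12, 7, 13, 5, 3, 11, 1, 8, 6]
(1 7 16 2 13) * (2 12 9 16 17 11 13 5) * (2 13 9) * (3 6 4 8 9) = (1 7 17 11 3 6 4 8 9 16 12 2 5 13) = [0, 7, 5, 6, 8, 13, 4, 17, 9, 16, 10, 3, 2, 1, 14, 15, 12, 11]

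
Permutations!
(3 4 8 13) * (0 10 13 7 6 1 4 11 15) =(0 10 13 3 11 15)(1 4 8 7 6) =[10, 4, 2, 11, 8, 5, 1, 6, 7, 9, 13, 15, 12, 3, 14, 0]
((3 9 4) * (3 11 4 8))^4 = (11)(3 9 8) = [0, 1, 2, 9, 4, 5, 6, 7, 3, 8, 10, 11]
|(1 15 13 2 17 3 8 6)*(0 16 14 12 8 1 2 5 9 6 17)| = 14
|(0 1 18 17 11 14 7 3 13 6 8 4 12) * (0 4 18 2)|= 18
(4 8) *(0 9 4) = (0 9 4 8) = [9, 1, 2, 3, 8, 5, 6, 7, 0, 4]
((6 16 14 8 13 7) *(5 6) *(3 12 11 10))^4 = (5 8 6 13 16 7 14) = [0, 1, 2, 3, 4, 8, 13, 14, 6, 9, 10, 11, 12, 16, 5, 15, 7]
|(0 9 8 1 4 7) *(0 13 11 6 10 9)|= 9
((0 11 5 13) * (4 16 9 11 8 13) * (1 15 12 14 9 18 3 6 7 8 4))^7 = (0 8 6 18 4 13 7 3 16) = [8, 1, 2, 16, 13, 5, 18, 3, 6, 9, 10, 11, 12, 7, 14, 15, 0, 17, 4]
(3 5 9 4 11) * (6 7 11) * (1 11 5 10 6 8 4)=(1 11 3 10 6 7 5 9)(4 8)=[0, 11, 2, 10, 8, 9, 7, 5, 4, 1, 6, 3]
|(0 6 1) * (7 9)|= 6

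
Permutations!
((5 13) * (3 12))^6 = (13) = [0, 1, 2, 3, 4, 5, 6, 7, 8, 9, 10, 11, 12, 13]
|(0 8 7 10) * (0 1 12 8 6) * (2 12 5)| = 14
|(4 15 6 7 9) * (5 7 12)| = 7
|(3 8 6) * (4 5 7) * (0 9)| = 6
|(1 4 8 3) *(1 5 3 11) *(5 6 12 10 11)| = 9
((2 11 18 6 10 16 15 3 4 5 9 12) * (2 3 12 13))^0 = (18) = [0, 1, 2, 3, 4, 5, 6, 7, 8, 9, 10, 11, 12, 13, 14, 15, 16, 17, 18]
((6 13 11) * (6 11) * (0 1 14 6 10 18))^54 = [10, 18, 2, 3, 4, 5, 1, 7, 8, 9, 6, 11, 12, 14, 0, 15, 16, 17, 13] = (0 10 6 1 18 13 14)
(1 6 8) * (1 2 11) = (1 6 8 2 11) = [0, 6, 11, 3, 4, 5, 8, 7, 2, 9, 10, 1]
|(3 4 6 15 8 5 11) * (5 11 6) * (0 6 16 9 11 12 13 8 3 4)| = 60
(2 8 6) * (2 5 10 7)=[0, 1, 8, 3, 4, 10, 5, 2, 6, 9, 7]=(2 8 6 5 10 7)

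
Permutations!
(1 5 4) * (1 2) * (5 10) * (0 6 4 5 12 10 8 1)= [6, 8, 0, 3, 2, 5, 4, 7, 1, 9, 12, 11, 10]= (0 6 4 2)(1 8)(10 12)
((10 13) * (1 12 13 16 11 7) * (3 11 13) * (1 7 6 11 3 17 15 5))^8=(1 15 12 5 17)(10 13 16)=[0, 15, 2, 3, 4, 17, 6, 7, 8, 9, 13, 11, 5, 16, 14, 12, 10, 1]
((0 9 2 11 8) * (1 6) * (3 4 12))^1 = [9, 6, 11, 4, 12, 5, 1, 7, 0, 2, 10, 8, 3] = (0 9 2 11 8)(1 6)(3 4 12)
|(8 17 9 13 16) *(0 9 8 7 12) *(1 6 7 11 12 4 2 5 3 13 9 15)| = |(0 15 1 6 7 4 2 5 3 13 16 11 12)(8 17)| = 26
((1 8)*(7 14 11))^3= (14)(1 8)= [0, 8, 2, 3, 4, 5, 6, 7, 1, 9, 10, 11, 12, 13, 14]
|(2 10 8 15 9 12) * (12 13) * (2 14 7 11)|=10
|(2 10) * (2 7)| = |(2 10 7)| = 3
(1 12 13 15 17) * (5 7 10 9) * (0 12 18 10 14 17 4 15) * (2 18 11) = [12, 11, 18, 3, 15, 7, 6, 14, 8, 5, 9, 2, 13, 0, 17, 4, 16, 1, 10] = (0 12 13)(1 11 2 18 10 9 5 7 14 17)(4 15)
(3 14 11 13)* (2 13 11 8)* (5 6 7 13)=(2 5 6 7 13 3 14 8)=[0, 1, 5, 14, 4, 6, 7, 13, 2, 9, 10, 11, 12, 3, 8]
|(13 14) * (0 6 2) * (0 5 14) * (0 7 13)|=|(0 6 2 5 14)(7 13)|=10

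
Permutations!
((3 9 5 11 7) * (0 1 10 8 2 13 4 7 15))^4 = [2, 13, 3, 15, 5, 1, 6, 11, 7, 0, 4, 10, 12, 9, 14, 8] = (0 2 3 15 8 7 11 10 4 5 1 13 9)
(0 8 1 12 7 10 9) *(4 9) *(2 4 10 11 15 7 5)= (0 8 1 12 5 2 4 9)(7 11 15)= [8, 12, 4, 3, 9, 2, 6, 11, 1, 0, 10, 15, 5, 13, 14, 7]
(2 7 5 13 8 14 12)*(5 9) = (2 7 9 5 13 8 14 12) = [0, 1, 7, 3, 4, 13, 6, 9, 14, 5, 10, 11, 2, 8, 12]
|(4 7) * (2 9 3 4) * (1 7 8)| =7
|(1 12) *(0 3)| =|(0 3)(1 12)| =2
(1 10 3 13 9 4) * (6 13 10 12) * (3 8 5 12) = [0, 3, 2, 10, 1, 12, 13, 7, 5, 4, 8, 11, 6, 9] = (1 3 10 8 5 12 6 13 9 4)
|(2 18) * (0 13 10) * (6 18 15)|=12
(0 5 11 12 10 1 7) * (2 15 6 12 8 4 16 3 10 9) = (0 5 11 8 4 16 3 10 1 7)(2 15 6 12 9) = [5, 7, 15, 10, 16, 11, 12, 0, 4, 2, 1, 8, 9, 13, 14, 6, 3]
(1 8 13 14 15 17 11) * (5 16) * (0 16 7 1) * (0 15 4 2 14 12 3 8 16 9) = (0 9)(1 16 5 7)(2 14 4)(3 8 13 12)(11 15 17) = [9, 16, 14, 8, 2, 7, 6, 1, 13, 0, 10, 15, 3, 12, 4, 17, 5, 11]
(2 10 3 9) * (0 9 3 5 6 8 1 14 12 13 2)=(0 9)(1 14 12 13 2 10 5 6 8)=[9, 14, 10, 3, 4, 6, 8, 7, 1, 0, 5, 11, 13, 2, 12]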